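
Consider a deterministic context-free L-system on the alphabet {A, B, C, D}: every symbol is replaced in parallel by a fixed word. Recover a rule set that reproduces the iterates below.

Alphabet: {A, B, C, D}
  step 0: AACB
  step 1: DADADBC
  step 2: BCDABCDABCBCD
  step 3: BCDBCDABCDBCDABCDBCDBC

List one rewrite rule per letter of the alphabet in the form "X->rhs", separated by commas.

  step 2 ⇒ step 3: BCDABCDABCBCD ⇒ BC·D·BC·DA·BC·D·BC·DA·BC·D·BC·D·BC
    A ↦ DA
    B ↦ BC
    C ↦ D
    D ↦ BC

A->DA, B->BC, C->D, D->BC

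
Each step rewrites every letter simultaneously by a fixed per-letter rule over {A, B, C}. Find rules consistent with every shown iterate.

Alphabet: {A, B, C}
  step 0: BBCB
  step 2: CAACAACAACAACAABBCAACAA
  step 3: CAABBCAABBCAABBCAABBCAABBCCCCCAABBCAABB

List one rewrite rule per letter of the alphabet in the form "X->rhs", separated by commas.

  step 2 ⇒ step 3: CAACAACAACAACAABBCAACAA ⇒ CAA·B·B·CAA·B·B·CAA·B·B·CAA·B·B·CAA·B·B·CC·CC·CAA·B·B·CAA·B·B
    A ↦ B
    B ↦ CC
    C ↦ CAA

A->B, B->CC, C->CAA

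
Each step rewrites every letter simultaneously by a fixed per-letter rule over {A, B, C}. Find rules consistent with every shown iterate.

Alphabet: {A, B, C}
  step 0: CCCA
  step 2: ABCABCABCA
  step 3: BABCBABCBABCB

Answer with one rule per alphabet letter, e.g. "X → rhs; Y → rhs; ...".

  step 2 ⇒ step 3: ABCABCABCA ⇒ B·A·BC·B·A·BC·B·A·BC·B
    A ↦ B
    B ↦ A
    C ↦ BC

A->B, B->A, C->BC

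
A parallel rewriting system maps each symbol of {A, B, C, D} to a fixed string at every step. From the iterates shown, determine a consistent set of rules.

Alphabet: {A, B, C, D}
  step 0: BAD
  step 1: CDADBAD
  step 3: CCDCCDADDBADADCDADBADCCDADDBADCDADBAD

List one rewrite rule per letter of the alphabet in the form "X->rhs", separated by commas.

  step 0 ⇒ step 1: BAD ⇒ CDA·DB·AD
    A ↦ DB
    B ↦ CDA
    D ↦ AD
    C ↦ CCD  (constrained at step 1)

A->DB, B->CDA, C->CCD, D->AD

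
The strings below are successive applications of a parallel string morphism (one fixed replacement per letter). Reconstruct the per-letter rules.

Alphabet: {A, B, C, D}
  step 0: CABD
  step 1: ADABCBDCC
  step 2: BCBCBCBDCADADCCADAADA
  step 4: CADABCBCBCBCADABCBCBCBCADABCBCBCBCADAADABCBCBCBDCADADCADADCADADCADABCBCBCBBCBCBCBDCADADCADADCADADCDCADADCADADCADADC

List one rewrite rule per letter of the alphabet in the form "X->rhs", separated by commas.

  step 1 ⇒ step 2: ADABCBDCC ⇒ BCB·C·BCB·DC·ADA·DC·C·ADA·ADA
    A ↦ BCB
    B ↦ DC
    C ↦ ADA
    D ↦ C

A->BCB, B->DC, C->ADA, D->C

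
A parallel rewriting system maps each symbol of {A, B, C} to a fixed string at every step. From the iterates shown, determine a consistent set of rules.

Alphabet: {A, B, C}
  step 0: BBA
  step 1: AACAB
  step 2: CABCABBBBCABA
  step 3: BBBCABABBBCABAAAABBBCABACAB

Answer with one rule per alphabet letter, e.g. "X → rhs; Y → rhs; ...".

  step 2 ⇒ step 3: CABCABBBBCABA ⇒ BBB·CAB·A·BBB·CAB·A·A·A·A·BBB·CAB·A·CAB
    A ↦ CAB
    B ↦ A
    C ↦ BBB

A->CAB, B->A, C->BBB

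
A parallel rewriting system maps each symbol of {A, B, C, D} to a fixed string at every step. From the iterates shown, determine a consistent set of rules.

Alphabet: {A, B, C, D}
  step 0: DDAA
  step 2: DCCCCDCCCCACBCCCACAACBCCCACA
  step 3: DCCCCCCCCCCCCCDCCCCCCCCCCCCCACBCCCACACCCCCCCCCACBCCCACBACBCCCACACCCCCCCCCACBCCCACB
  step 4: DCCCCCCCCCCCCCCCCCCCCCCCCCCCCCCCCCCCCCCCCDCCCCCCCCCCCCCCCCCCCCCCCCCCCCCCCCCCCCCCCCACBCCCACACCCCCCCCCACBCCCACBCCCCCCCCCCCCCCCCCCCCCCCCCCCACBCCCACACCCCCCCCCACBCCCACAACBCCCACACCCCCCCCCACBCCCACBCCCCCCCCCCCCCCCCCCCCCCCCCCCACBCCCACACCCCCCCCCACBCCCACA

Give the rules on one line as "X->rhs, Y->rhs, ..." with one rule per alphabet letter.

  step 3 ⇒ step 4: DCCCCCCCCCCCCCDCCCCCCCCCCCCCACBCCCACACCCCCCCCCACBCCCACBACBCCCACACCCCCCCCCACBCCCACB ⇒ DC·CCC·CCC·CCC·CCC·CCC·CCC·CCC·CCC·CCC·CCC·CCC·CCC·CCC·DC·CCC·CCC·CCC·CCC·CCC·CCC·CCC·CCC·CCC·CCC·CCC·CCC·CCC·ACB·CCC·ACA·CCC·CCC·CCC·ACB·CCC·ACB·CCC·CCC·CCC·CCC·CCC·CCC·CCC·CCC·CCC·ACB·CCC·ACA·CCC·CCC·CCC·ACB·CCC·ACA·ACB·CCC·ACA·CCC·CCC·CCC·ACB·CCC·ACB·CCC·CCC·CCC·CCC·CCC·CCC·CCC·CCC·CCC·ACB·CCC·ACA·CCC·CCC·CCC·ACB·CCC·ACA
    A ↦ ACB
    B ↦ ACA
    C ↦ CCC
    D ↦ DC

A->ACB, B->ACA, C->CCC, D->DC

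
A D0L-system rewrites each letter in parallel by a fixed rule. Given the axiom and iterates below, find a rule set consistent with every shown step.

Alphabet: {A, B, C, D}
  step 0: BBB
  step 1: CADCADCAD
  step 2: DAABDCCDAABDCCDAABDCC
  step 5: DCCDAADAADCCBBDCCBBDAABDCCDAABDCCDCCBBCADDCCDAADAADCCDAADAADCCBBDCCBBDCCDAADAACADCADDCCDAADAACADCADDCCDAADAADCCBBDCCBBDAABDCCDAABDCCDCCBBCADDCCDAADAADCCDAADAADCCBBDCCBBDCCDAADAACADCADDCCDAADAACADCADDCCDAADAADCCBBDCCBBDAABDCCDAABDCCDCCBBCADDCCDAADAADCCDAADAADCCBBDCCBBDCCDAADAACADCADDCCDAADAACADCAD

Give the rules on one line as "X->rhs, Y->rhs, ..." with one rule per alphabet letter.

  step 1 ⇒ step 2: CADCADCAD ⇒ DAA·B·DCC·DAA·B·DCC·DAA·B·DCC
    A ↦ B
    C ↦ DAA
    D ↦ DCC
  step 0 ⇒ step 1: BBB ⇒ CAD·CAD·CAD
    B ↦ CAD

A->B, B->CAD, C->DAA, D->DCC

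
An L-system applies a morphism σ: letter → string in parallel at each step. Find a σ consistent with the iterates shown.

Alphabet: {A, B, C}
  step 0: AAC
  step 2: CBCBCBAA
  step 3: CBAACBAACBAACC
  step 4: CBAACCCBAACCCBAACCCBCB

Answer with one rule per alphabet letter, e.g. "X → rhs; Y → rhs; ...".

  step 3 ⇒ step 4: CBAACBAACBAACC ⇒ CB·AA·C·C·CB·AA·C·C·CB·AA·C·C·CB·CB
    A ↦ C
    B ↦ AA
    C ↦ CB

A->C, B->AA, C->CB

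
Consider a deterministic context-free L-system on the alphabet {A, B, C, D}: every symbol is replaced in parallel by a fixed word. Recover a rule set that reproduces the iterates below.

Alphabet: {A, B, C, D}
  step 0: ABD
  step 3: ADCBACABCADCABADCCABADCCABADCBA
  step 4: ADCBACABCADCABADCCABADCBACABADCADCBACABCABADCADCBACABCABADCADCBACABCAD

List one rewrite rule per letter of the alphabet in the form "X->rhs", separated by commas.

A->AD, B->C, C->CAB, D->CBA

  step 3 ⇒ step 4: ADCBACABCADCABADCCABADCCABADCBA ⇒ AD·CBA·CAB·C·AD·CAB·AD·C·CAB·AD·CBA·CAB·AD·C·AD·CBA·CAB·CAB·AD·C·AD·CBA·CAB·CAB·AD·C·AD·CBA·CAB·C·AD
    A ↦ AD
    B ↦ C
    C ↦ CAB
    D ↦ CBA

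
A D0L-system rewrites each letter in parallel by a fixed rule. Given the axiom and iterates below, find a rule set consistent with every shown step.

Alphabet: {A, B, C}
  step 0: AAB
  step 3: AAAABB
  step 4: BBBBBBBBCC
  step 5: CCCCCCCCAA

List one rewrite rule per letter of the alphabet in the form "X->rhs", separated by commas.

A->BB, B->C, C->A

  step 4 ⇒ step 5: BBBBBBBBCC ⇒ C·C·C·C·C·C·C·C·A·A
    B ↦ C
    C ↦ A
  step 3 ⇒ step 4: AAAABB ⇒ BB·BB·BB·BB·C·C
    A ↦ BB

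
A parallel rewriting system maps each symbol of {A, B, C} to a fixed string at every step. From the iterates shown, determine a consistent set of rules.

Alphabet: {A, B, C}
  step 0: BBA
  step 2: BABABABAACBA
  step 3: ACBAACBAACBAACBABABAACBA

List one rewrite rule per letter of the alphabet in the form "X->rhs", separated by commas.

  step 2 ⇒ step 3: BABABABAACBA ⇒ AC·BA·AC·BA·AC·BA·AC·BA·BA·BA·AC·BA
    A ↦ BA
    B ↦ AC
    C ↦ BA

A->BA, B->AC, C->BA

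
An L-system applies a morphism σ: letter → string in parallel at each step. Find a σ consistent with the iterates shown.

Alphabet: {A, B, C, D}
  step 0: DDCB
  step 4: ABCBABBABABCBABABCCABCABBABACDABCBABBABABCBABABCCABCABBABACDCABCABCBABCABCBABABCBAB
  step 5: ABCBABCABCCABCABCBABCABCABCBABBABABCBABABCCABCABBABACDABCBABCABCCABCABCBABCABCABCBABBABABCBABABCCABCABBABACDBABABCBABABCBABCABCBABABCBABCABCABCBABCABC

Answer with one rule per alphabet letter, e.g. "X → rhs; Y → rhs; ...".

A->AB, B->C, C->BAB, D->ACD

  step 4 ⇒ step 5: ABCBABBABABCBABABCCABCABBABACDABCBABBABABCBABABCCABCABBABACDCABCABCBABCABCBABABCBAB ⇒ AB·C·BAB·C·AB·C·C·AB·C·AB·C·BAB·C·AB·C·AB·C·BAB·BAB·AB·C·BAB·AB·C·C·AB·C·AB·BAB·ACD·AB·C·BAB·C·AB·C·C·AB·C·AB·C·BAB·C·AB·C·AB·C·BAB·BAB·AB·C·BAB·AB·C·C·AB·C·AB·BAB·ACD·BAB·AB·C·BAB·AB·C·BAB·C·AB·C·BAB·AB·C·BAB·C·AB·C·AB·C·BAB·C·AB·C
    A ↦ AB
    B ↦ C
    C ↦ BAB
    D ↦ ACD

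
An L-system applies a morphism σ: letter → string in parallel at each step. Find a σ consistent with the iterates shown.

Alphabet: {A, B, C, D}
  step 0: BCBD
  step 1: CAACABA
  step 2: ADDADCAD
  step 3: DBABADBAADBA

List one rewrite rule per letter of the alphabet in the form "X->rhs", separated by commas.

A->D, B->CA, C->A, D->BA

  step 2 ⇒ step 3: ADDADCAD ⇒ D·BA·BA·D·BA·A·D·BA
    A ↦ D
    C ↦ A
    D ↦ BA
  step 0 ⇒ step 1: BCBD ⇒ CA·A·CA·BA
    B ↦ CA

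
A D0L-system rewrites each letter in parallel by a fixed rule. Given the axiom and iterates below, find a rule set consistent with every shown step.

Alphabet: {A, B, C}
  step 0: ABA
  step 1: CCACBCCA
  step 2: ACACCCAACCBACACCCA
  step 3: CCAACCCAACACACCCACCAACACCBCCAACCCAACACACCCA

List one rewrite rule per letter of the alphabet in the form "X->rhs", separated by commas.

A->CCA, B->CB, C->AC

  step 2 ⇒ step 3: ACACCCAACCBACACCCA ⇒ CCA·AC·CCA·AC·AC·AC·CCA·CCA·AC·AC·CB·CCA·AC·CCA·AC·AC·AC·CCA
    A ↦ CCA
    B ↦ CB
    C ↦ AC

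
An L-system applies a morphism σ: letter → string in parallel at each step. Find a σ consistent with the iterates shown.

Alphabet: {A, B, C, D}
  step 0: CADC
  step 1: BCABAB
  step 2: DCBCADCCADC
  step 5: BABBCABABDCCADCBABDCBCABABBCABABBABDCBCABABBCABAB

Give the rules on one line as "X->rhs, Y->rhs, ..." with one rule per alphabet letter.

A->CA, B->DC, C->B, D->BA

  step 1 ⇒ step 2: BCABAB ⇒ DC·B·CA·DC·CA·DC
    A ↦ CA
    B ↦ DC
    C ↦ B
  step 0 ⇒ step 1: CADC ⇒ B·CA·BA·B
    D ↦ BA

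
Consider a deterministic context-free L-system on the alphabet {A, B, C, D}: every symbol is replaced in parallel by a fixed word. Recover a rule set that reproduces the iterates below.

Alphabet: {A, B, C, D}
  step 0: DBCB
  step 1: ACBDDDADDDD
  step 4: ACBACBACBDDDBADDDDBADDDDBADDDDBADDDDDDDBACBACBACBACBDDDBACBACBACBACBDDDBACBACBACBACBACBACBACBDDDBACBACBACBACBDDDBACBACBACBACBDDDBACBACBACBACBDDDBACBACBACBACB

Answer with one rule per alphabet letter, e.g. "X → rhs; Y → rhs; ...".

A->B, B->DDD, C->AD, D->ACB

  step 0 ⇒ step 1: DBCB ⇒ ACB·DDD·AD·DDD
    B ↦ DDD
    C ↦ AD
    D ↦ ACB
    A ↦ B  (constrained at step 1)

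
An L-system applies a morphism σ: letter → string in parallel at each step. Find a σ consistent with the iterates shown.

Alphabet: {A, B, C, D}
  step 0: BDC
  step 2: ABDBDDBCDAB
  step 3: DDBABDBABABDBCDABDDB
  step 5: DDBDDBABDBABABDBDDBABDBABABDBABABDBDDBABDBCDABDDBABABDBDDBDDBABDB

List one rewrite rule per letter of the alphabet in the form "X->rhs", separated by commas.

A->D, B->DB, C->CD, D->AB

  step 2 ⇒ step 3: ABDBDDBCDAB ⇒ D·DB·AB·DB·AB·AB·DB·CD·AB·D·DB
    A ↦ D
    B ↦ DB
    C ↦ CD
    D ↦ AB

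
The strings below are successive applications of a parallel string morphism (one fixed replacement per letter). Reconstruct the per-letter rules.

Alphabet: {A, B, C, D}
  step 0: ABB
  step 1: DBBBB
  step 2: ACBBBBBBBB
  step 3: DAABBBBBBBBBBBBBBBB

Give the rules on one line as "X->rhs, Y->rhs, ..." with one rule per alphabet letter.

A->D, B->BB, C->AA, D->AC

  step 2 ⇒ step 3: ACBBBBBBBB ⇒ D·AA·BB·BB·BB·BB·BB·BB·BB·BB
    A ↦ D
    B ↦ BB
    C ↦ AA
  step 1 ⇒ step 2: DBBBB ⇒ AC·BB·BB·BB·BB
    D ↦ AC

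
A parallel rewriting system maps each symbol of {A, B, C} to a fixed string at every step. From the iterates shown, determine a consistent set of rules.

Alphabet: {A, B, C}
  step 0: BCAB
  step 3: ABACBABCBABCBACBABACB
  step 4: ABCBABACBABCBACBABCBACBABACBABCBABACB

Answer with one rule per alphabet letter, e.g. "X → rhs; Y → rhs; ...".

  step 3 ⇒ step 4: ABACBABCBABCBACBABACB ⇒ AB·CB·AB·A·CB·AB·CB·A·CB·AB·CB·A·CB·AB·A·CB·AB·CB·AB·A·CB
    A ↦ AB
    B ↦ CB
    C ↦ A

A->AB, B->CB, C->A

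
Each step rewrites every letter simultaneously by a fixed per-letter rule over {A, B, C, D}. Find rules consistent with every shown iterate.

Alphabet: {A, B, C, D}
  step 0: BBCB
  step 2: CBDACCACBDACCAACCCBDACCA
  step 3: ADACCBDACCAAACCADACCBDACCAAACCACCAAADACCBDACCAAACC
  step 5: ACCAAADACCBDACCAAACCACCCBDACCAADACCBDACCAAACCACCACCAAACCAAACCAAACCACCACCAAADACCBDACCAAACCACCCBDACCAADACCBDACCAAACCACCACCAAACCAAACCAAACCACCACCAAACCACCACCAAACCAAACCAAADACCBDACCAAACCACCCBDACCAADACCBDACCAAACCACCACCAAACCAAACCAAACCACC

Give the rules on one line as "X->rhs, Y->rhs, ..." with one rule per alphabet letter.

  step 2 ⇒ step 3: CBDACCACBDACCAACCCBDACCA ⇒ A·DAC·CBD·ACC·A·A·ACC·A·DAC·CBD·ACC·A·A·ACC·ACC·A·A·A·DAC·CBD·ACC·A·A·ACC
    A ↦ ACC
    B ↦ DAC
    C ↦ A
    D ↦ CBD

A->ACC, B->DAC, C->A, D->CBD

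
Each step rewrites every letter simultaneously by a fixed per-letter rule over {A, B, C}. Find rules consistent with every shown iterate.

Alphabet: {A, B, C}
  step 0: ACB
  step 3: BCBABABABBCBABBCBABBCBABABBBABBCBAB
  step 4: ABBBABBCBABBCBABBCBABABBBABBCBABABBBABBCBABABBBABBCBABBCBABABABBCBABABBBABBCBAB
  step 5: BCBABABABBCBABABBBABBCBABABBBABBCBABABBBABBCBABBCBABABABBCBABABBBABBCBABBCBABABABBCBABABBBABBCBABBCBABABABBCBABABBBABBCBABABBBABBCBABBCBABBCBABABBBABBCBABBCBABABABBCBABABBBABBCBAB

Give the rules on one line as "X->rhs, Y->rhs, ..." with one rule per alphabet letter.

  step 4 ⇒ step 5: ABBBABBCBABBCBABBCBABABBBABBCBABABBBABBCBABABBBABBCBABBCBABABABBCBABABBBABBCBAB ⇒ BCB·AB·AB·AB·BCB·AB·AB·BB·AB·BCB·AB·AB·BB·AB·BCB·AB·AB·BB·AB·BCB·AB·BCB·AB·AB·AB·BCB·AB·AB·BB·AB·BCB·AB·BCB·AB·AB·AB·BCB·AB·AB·BB·AB·BCB·AB·BCB·AB·AB·AB·BCB·AB·AB·BB·AB·BCB·AB·AB·BB·AB·BCB·AB·BCB·AB·BCB·AB·AB·BB·AB·BCB·AB·BCB·AB·AB·AB·BCB·AB·AB·BB·AB·BCB·AB
    A ↦ BCB
    B ↦ AB
    C ↦ BB

A->BCB, B->AB, C->BB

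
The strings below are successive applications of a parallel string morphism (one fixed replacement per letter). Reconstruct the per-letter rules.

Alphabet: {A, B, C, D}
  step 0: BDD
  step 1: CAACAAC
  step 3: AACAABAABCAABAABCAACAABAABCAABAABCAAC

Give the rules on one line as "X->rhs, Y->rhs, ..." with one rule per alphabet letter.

  step 0 ⇒ step 1: BDD ⇒ C·AAC·AAC
    B ↦ C
    D ↦ AAC
    A ↦ AAB  (constrained at step 1)
    C ↦ D  (constrained at step 1)

A->AAB, B->C, C->D, D->AAC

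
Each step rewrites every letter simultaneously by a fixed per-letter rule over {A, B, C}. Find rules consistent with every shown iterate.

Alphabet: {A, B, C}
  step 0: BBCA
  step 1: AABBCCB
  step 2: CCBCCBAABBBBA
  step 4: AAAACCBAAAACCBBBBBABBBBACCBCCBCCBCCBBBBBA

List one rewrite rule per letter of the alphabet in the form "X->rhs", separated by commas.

A->CCB, B->A, C->BB

  step 1 ⇒ step 2: AABBCCB ⇒ CCB·CCB·A·A·BB·BB·A
    A ↦ CCB
    B ↦ A
    C ↦ BB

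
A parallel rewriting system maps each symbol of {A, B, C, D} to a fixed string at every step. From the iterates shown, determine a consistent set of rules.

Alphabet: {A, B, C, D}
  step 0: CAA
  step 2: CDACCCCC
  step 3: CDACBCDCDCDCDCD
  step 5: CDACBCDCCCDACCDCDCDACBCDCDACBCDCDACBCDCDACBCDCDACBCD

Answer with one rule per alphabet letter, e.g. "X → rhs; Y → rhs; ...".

A->B, B->CC, C->CD, D->AC

  step 2 ⇒ step 3: CDACCCCC ⇒ CD·AC·B·CD·CD·CD·CD·CD
    A ↦ B
    C ↦ CD
    D ↦ AC
    B ↦ CC  (constrained at step 3)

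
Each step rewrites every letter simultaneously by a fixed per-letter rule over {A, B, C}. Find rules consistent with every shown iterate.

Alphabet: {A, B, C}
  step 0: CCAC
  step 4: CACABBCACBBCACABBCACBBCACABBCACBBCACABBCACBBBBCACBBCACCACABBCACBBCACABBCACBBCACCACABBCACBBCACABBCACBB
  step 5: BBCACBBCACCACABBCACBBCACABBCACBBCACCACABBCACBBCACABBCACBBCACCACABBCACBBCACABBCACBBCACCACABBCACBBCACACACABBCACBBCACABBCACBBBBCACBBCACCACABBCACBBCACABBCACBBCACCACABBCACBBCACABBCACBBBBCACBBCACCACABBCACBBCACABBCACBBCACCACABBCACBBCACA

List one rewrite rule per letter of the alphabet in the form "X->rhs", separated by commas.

  step 4 ⇒ step 5: CACABBCACBBCACABBCACBBCACABBCACBBCACABBCACBBBBCACBBCACCACABBCACBBCACABBCACBBCACCACABBCACBBCACABBCACBB ⇒ BB·CAC·BB·CAC·CA·CA·BB·CAC·BB·CA·CA·BB·CAC·BB·CAC·CA·CA·BB·CAC·BB·CA·CA·BB·CAC·BB·CAC·CA·CA·BB·CAC·BB·CA·CA·BB·CAC·BB·CAC·CA·CA·BB·CAC·BB·CA·CA·CA·CA·BB·CAC·BB·CA·CA·BB·CAC·BB·BB·CAC·BB·CAC·CA·CA·BB·CAC·BB·CA·CA·BB·CAC·BB·CAC·CA·CA·BB·CAC·BB·CA·CA·BB·CAC·BB·BB·CAC·BB·CAC·CA·CA·BB·CAC·BB·CA·CA·BB·CAC·BB·CAC·CA·CA·BB·CAC·BB·CA·CA
    A ↦ CAC
    B ↦ CA
    C ↦ BB

A->CAC, B->CA, C->BB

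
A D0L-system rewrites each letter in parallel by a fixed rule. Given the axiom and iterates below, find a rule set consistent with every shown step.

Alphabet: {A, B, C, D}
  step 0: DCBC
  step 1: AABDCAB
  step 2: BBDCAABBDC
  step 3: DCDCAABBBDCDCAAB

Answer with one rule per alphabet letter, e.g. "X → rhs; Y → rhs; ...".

A->B, B->DC, C->AB, D->A

  step 2 ⇒ step 3: BBDCAABBDC ⇒ DC·DC·A·AB·B·B·DC·DC·A·AB
    A ↦ B
    B ↦ DC
    C ↦ AB
    D ↦ A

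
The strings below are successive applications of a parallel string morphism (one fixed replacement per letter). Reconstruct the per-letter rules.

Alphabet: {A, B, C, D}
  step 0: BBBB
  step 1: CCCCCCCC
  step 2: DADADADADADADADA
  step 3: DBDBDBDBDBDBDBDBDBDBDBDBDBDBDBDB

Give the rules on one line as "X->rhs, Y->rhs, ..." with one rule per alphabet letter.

  step 2 ⇒ step 3: DADADADADADADADA ⇒ DB·DB·DB·DB·DB·DB·DB·DB·DB·DB·DB·DB·DB·DB·DB·DB
    A ↦ DB
    D ↦ DB
  step 0 ⇒ step 1: BBBB ⇒ CC·CC·CC·CC
    B ↦ CC
  step 1 ⇒ step 2: CCCCCCCC ⇒ DA·DA·DA·DA·DA·DA·DA·DA
    C ↦ DA

A->DB, B->CC, C->DA, D->DB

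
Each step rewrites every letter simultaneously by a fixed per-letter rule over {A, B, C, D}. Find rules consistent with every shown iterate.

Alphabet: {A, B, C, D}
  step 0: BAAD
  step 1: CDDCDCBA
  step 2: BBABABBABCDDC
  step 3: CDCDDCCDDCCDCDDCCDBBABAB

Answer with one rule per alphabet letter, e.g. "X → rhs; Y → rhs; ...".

  step 2 ⇒ step 3: BBABABBABCDDC ⇒ CD·CD·DC·CD·DC·CD·CD·DC·CD·B·BA·BA·B
    A ↦ DC
    B ↦ CD
    C ↦ B
    D ↦ BA

A->DC, B->CD, C->B, D->BA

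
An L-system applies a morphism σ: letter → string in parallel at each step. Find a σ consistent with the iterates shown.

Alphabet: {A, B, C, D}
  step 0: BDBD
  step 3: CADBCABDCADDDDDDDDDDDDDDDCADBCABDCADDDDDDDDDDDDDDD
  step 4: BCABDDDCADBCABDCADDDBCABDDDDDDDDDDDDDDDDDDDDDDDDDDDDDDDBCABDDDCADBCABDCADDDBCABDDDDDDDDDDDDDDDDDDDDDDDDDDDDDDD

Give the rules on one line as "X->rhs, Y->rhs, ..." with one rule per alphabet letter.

A->ABD, B->CAD, C->BC, D->DD

  step 3 ⇒ step 4: CADBCABDCADDDDDDDDDDDDDDDCADBCABDCADDDDDDDDDDDDDDD ⇒ BC·ABD·DD·CAD·BC·ABD·CAD·DD·BC·ABD·DD·DD·DD·DD·DD·DD·DD·DD·DD·DD·DD·DD·DD·DD·DD·BC·ABD·DD·CAD·BC·ABD·CAD·DD·BC·ABD·DD·DD·DD·DD·DD·DD·DD·DD·DD·DD·DD·DD·DD·DD·DD
    A ↦ ABD
    B ↦ CAD
    C ↦ BC
    D ↦ DD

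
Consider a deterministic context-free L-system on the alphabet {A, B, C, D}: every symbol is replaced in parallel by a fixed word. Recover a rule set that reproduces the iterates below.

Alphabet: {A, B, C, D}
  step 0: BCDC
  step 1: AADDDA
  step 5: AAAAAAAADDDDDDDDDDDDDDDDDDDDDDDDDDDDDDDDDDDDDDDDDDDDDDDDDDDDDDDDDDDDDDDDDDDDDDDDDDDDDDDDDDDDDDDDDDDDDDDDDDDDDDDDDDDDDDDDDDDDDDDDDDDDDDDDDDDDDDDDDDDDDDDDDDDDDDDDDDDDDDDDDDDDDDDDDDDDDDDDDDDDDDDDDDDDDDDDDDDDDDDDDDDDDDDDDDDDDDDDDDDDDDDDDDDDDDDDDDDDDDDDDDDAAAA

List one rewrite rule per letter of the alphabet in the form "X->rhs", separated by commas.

A->CB, B->A, C->A, D->DDD

  step 0 ⇒ step 1: BCDC ⇒ A·A·DDD·A
    B ↦ A
    C ↦ A
    D ↦ DDD
    A ↦ CB  (constrained at step 1)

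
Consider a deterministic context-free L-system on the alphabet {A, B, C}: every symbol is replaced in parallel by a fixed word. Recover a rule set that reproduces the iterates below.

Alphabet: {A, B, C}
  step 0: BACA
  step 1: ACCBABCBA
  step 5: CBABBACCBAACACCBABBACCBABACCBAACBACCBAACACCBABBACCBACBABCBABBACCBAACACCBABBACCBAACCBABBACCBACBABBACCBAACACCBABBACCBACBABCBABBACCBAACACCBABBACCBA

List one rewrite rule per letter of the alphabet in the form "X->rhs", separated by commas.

  step 0 ⇒ step 1: BACA ⇒ AC·CBA·B·CBA
    A ↦ CBA
    B ↦ AC
    C ↦ B

A->CBA, B->AC, C->B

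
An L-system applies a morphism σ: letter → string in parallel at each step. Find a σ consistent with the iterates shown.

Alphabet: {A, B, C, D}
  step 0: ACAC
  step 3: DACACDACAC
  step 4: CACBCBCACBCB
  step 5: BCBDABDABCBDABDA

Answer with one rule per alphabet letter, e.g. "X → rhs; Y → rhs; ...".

  step 4 ⇒ step 5: CACBCBCACBCB ⇒ B·C·B·DA·B·DA·B·C·B·DA·B·DA
    A ↦ C
    B ↦ DA
    C ↦ B
  step 3 ⇒ step 4: DACACDACAC ⇒ CA·C·B·C·B·CA·C·B·C·B
    D ↦ CA

A->C, B->DA, C->B, D->CA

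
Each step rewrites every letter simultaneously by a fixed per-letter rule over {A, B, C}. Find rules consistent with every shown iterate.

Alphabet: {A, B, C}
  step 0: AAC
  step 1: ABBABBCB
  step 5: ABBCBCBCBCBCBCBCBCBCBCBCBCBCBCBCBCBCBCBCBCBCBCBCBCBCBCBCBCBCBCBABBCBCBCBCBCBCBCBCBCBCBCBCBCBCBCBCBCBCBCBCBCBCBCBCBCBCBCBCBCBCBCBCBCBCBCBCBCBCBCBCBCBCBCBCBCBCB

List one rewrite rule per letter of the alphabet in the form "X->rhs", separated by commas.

  step 0 ⇒ step 1: AAC ⇒ ABB·ABB·CB
    A ↦ ABB
    C ↦ CB
    B ↦ CB  (constrained at step 1)

A->ABB, B->CB, C->CB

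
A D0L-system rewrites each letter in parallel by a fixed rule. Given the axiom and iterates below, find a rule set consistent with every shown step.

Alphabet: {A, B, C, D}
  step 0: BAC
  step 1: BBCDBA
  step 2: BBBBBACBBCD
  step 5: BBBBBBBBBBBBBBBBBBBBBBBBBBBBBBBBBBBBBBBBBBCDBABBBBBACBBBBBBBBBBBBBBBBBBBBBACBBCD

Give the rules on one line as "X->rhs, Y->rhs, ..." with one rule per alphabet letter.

A->CD, B->BB, C->BA, D->C

  step 1 ⇒ step 2: BBCDBA ⇒ BB·BB·BA·C·BB·CD
    A ↦ CD
    B ↦ BB
    C ↦ BA
    D ↦ C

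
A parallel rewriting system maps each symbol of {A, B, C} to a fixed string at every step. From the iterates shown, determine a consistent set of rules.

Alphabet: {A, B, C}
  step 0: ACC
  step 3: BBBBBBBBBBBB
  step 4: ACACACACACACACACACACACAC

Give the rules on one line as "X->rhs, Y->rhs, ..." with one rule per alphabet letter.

  step 3 ⇒ step 4: BBBBBBBBBBBB ⇒ AC·AC·AC·AC·AC·AC·AC·AC·AC·AC·AC·AC
    B ↦ AC
    A ↦ BB  (constrained at step 0)
    C ↦ B  (constrained at step 0)

A->BB, B->AC, C->B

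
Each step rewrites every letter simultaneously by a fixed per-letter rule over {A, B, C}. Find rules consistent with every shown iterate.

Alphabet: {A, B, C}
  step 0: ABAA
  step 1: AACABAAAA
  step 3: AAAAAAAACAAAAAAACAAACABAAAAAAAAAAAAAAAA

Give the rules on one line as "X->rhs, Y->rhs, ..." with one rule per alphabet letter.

A->AA, B->CAB, C->CA

  step 0 ⇒ step 1: ABAA ⇒ AA·CAB·AA·AA
    A ↦ AA
    B ↦ CAB
    C ↦ CA  (constrained at step 1)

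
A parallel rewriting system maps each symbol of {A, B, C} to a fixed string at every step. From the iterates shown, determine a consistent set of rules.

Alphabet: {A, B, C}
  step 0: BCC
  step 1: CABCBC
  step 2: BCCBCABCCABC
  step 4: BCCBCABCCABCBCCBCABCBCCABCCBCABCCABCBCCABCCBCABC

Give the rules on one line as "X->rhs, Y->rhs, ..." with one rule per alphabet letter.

  step 1 ⇒ step 2: CABCBC ⇒ BC·CB·CA·BC·CA·BC
    A ↦ CB
    B ↦ CA
    C ↦ BC

A->CB, B->CA, C->BC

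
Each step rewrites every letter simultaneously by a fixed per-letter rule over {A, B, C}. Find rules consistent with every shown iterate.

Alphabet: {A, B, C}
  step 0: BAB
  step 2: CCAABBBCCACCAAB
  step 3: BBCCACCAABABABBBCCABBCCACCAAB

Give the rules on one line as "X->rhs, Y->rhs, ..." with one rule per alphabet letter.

A->CCA, B->AB, C->B

  step 2 ⇒ step 3: CCAABBBCCACCAAB ⇒ B·B·CCA·CCA·AB·AB·AB·B·B·CCA·B·B·CCA·CCA·AB
    A ↦ CCA
    B ↦ AB
    C ↦ B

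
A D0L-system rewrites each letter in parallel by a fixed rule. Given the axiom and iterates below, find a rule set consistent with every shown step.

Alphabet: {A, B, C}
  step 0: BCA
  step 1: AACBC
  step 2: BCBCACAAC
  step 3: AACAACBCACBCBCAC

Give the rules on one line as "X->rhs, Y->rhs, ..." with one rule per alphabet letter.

  step 2 ⇒ step 3: BCBCACAAC ⇒ A·AC·A·AC·BC·AC·BC·BC·AC
    A ↦ BC
    B ↦ A
    C ↦ AC

A->BC, B->A, C->AC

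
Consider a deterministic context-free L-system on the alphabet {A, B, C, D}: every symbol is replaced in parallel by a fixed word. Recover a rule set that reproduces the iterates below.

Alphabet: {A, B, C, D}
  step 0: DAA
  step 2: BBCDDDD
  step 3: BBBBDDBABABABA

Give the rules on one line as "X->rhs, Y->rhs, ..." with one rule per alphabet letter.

  step 2 ⇒ step 3: BBCDDDD ⇒ BB·BB·DD·BA·BA·BA·BA
    B ↦ BB
    C ↦ DD
    D ↦ BA
    A ↦ C  (constrained at step 0)

A->C, B->BB, C->DD, D->BA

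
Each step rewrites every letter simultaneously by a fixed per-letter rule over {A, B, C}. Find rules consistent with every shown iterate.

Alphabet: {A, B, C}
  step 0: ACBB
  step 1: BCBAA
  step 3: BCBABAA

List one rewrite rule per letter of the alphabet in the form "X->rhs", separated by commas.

A->B, B->A, C->CB

  step 0 ⇒ step 1: ACBB ⇒ B·CB·A·A
    A ↦ B
    B ↦ A
    C ↦ CB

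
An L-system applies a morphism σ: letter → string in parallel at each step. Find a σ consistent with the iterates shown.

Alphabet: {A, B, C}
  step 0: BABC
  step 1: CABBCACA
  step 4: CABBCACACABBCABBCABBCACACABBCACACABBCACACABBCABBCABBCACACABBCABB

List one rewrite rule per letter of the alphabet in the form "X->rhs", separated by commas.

A->BB, B->CA, C->CA

  step 0 ⇒ step 1: BABC ⇒ CA·BB·CA·CA
    A ↦ BB
    B ↦ CA
    C ↦ CA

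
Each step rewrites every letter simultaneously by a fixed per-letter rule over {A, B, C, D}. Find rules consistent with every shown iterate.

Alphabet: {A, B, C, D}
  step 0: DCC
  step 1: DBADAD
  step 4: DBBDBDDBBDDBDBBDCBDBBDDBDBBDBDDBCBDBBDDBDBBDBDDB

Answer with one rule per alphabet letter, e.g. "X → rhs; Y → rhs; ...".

A->CB, B->BD, C->AD, D->DB

  step 0 ⇒ step 1: DCC ⇒ DB·AD·AD
    C ↦ AD
    D ↦ DB
    A ↦ CB  (constrained at step 1)
    B ↦ BD  (constrained at step 1)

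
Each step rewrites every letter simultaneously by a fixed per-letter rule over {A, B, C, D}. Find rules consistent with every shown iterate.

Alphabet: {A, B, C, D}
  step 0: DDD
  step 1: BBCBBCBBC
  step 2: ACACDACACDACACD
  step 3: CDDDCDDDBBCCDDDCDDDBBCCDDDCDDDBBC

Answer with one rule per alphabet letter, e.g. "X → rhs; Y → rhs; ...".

A->CDD, B->AC, C->D, D->BBC

  step 2 ⇒ step 3: ACACDACACDACACD ⇒ CDD·D·CDD·D·BBC·CDD·D·CDD·D·BBC·CDD·D·CDD·D·BBC
    A ↦ CDD
    C ↦ D
    D ↦ BBC
  step 1 ⇒ step 2: BBCBBCBBC ⇒ AC·AC·D·AC·AC·D·AC·AC·D
    B ↦ AC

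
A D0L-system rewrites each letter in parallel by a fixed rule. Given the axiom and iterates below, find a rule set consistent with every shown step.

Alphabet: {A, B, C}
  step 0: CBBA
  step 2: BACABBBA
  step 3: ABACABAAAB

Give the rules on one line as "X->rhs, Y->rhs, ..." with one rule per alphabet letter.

A->B, B->A, C->ACA

  step 2 ⇒ step 3: BACABBBA ⇒ A·B·ACA·B·A·A·A·B
    A ↦ B
    B ↦ A
    C ↦ ACA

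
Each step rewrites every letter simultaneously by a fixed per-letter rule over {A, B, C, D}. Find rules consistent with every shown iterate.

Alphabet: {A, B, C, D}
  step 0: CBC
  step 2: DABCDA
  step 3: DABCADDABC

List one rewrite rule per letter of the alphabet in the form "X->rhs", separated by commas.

A->BC, B->A, C->D, D->DA

  step 2 ⇒ step 3: DABCDA ⇒ DA·BC·A·D·DA·BC
    A ↦ BC
    B ↦ A
    C ↦ D
    D ↦ DA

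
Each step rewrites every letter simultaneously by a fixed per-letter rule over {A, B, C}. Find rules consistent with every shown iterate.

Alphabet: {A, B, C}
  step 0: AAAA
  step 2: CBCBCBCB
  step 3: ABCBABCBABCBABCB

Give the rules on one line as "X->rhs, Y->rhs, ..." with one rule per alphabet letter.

A->B, B->CB, C->AB

  step 2 ⇒ step 3: CBCBCBCB ⇒ AB·CB·AB·CB·AB·CB·AB·CB
    B ↦ CB
    C ↦ AB
    A ↦ B  (constrained at step 0)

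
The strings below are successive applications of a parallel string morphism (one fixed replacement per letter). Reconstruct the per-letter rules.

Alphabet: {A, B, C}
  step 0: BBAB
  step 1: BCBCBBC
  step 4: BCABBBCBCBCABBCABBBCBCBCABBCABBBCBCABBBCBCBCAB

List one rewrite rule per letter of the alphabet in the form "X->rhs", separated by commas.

A->B, B->BC, C->AB

  step 0 ⇒ step 1: BBAB ⇒ BC·BC·B·BC
    A ↦ B
    B ↦ BC
    C ↦ AB  (constrained at step 1)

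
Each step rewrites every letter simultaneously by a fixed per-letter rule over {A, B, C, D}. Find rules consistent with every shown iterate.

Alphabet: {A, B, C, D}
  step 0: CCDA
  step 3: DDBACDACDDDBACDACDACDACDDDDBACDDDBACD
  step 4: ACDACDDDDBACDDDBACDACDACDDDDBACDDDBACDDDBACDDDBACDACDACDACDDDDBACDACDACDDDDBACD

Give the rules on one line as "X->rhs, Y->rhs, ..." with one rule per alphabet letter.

  step 3 ⇒ step 4: DDBACDACDDDBACDACDACDACDDDDBACDDDBACD ⇒ ACD·ACD·D·D·DB·ACD·D·DB·ACD·ACD·ACD·D·D·DB·ACD·D·DB·ACD·D·DB·ACD·D·DB·ACD·ACD·ACD·ACD·D·D·DB·ACD·ACD·ACD·D·D·DB·ACD
    A ↦ D
    B ↦ D
    C ↦ DB
    D ↦ ACD

A->D, B->D, C->DB, D->ACD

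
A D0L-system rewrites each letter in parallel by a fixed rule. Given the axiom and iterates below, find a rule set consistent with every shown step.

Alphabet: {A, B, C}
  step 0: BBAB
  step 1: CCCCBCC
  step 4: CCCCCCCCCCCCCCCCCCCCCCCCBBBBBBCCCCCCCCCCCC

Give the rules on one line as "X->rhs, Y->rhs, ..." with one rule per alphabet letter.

A->B, B->CC, C->AAA

  step 0 ⇒ step 1: BBAB ⇒ CC·CC·B·CC
    A ↦ B
    B ↦ CC
    C ↦ AAA  (constrained at step 1)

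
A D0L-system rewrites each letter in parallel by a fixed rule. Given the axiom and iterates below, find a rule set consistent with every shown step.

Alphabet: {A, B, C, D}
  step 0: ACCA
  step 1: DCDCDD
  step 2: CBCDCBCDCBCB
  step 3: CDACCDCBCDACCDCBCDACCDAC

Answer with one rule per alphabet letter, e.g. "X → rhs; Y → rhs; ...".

A->D, B->AC, C->CD, D->CB

  step 2 ⇒ step 3: CBCDCBCDCBCB ⇒ CD·AC·CD·CB·CD·AC·CD·CB·CD·AC·CD·AC
    B ↦ AC
    C ↦ CD
    D ↦ CB
  step 0 ⇒ step 1: ACCA ⇒ D·CD·CD·D
    A ↦ D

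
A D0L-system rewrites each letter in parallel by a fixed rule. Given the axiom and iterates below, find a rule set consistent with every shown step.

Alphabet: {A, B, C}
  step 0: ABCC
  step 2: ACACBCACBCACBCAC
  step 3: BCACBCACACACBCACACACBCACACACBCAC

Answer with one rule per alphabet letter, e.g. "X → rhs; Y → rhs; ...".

A->BC, B->AC, C->AC

  step 2 ⇒ step 3: ACACBCACBCACBCAC ⇒ BC·AC·BC·AC·AC·AC·BC·AC·AC·AC·BC·AC·AC·AC·BC·AC
    A ↦ BC
    B ↦ AC
    C ↦ AC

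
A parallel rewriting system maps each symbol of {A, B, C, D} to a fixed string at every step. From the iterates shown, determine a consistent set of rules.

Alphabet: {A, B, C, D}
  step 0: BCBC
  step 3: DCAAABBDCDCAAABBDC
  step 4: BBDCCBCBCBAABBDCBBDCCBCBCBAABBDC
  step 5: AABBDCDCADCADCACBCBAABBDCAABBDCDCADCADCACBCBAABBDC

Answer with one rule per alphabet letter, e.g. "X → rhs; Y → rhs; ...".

  step 4 ⇒ step 5: BBDCCBCBCBAABBDCBBDCCBCBCBAABBDC ⇒ A·A·BB·DC·DC·A·DC·A·DC·A·CB·CB·A·A·BB·DC·A·A·BB·DC·DC·A·DC·A·DC·A·CB·CB·A·A·BB·DC
    A ↦ CB
    B ↦ A
    C ↦ DC
    D ↦ BB

A->CB, B->A, C->DC, D->BB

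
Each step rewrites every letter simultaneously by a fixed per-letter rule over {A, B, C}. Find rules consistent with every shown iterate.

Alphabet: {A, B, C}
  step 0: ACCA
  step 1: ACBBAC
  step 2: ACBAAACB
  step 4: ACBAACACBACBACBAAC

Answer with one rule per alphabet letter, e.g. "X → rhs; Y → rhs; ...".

  step 1 ⇒ step 2: ACBBAC ⇒ AC·B·A·A·AC·B
    A ↦ AC
    B ↦ A
    C ↦ B

A->AC, B->A, C->B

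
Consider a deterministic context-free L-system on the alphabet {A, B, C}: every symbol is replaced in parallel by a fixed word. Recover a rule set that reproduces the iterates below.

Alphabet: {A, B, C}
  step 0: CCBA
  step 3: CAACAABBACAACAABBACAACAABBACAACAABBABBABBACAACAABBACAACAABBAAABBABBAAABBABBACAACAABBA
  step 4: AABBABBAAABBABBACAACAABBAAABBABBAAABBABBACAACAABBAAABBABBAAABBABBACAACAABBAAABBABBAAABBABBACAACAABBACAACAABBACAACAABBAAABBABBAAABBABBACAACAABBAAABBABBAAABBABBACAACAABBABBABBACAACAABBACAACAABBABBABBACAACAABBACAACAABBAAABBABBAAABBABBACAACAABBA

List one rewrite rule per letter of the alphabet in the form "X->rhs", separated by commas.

A->BBA, B->CAA, C->AA

  step 3 ⇒ step 4: CAACAABBACAACAABBACAACAABBACAACAABBABBABBACAACAABBACAACAABBAAABBABBAAABBABBACAACAABBA ⇒ AA·BBA·BBA·AA·BBA·BBA·CAA·CAA·BBA·AA·BBA·BBA·AA·BBA·BBA·CAA·CAA·BBA·AA·BBA·BBA·AA·BBA·BBA·CAA·CAA·BBA·AA·BBA·BBA·AA·BBA·BBA·CAA·CAA·BBA·CAA·CAA·BBA·CAA·CAA·BBA·AA·BBA·BBA·AA·BBA·BBA·CAA·CAA·BBA·AA·BBA·BBA·AA·BBA·BBA·CAA·CAA·BBA·BBA·BBA·CAA·CAA·BBA·CAA·CAA·BBA·BBA·BBA·CAA·CAA·BBA·CAA·CAA·BBA·AA·BBA·BBA·AA·BBA·BBA·CAA·CAA·BBA
    A ↦ BBA
    B ↦ CAA
    C ↦ AA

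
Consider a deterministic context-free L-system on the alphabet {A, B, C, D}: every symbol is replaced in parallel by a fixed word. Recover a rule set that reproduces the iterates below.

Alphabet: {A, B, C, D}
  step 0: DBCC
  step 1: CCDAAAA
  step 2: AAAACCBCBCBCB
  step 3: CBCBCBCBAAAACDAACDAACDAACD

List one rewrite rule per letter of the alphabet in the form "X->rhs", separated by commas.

  step 2 ⇒ step 3: AAAACCBCBCBCB ⇒ CB·CB·CB·CB·AA·AA·CD·AA·CD·AA·CD·AA·CD
    A ↦ CB
    B ↦ CD
    C ↦ AA
  step 0 ⇒ step 1: DBCC ⇒ C·CD·AA·AA
    D ↦ C

A->CB, B->CD, C->AA, D->C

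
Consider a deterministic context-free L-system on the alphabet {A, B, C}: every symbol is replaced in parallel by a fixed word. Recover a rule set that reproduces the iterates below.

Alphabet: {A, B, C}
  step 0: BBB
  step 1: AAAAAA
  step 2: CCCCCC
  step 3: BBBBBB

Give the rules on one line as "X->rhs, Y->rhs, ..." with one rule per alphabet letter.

A->C, B->AA, C->B

  step 2 ⇒ step 3: CCCCCC ⇒ B·B·B·B·B·B
    C ↦ B
  step 1 ⇒ step 2: AAAAAA ⇒ C·C·C·C·C·C
    A ↦ C
  step 0 ⇒ step 1: BBB ⇒ AA·AA·AA
    B ↦ AA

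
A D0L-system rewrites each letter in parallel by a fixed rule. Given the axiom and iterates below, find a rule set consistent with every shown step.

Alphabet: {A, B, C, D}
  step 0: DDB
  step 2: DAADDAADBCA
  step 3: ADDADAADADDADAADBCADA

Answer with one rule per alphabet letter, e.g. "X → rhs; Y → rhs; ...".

  step 2 ⇒ step 3: DAADDAADBCA ⇒ AD·DA·DA·AD·AD·DA·DA·AD·BC·A·DA
    A ↦ DA
    B ↦ BC
    C ↦ A
    D ↦ AD

A->DA, B->BC, C->A, D->AD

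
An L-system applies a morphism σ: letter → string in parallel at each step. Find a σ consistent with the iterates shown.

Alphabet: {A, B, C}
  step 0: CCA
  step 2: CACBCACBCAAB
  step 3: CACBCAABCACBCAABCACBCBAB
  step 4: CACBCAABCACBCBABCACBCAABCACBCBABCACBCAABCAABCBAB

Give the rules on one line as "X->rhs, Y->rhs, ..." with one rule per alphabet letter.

  step 3 ⇒ step 4: CACBCAABCACBCAABCACBCBAB ⇒ CA·CB·CA·AB·CA·CB·CB·AB·CA·CB·CA·AB·CA·CB·CB·AB·CA·CB·CA·AB·CA·AB·CB·AB
    A ↦ CB
    B ↦ AB
    C ↦ CA

A->CB, B->AB, C->CA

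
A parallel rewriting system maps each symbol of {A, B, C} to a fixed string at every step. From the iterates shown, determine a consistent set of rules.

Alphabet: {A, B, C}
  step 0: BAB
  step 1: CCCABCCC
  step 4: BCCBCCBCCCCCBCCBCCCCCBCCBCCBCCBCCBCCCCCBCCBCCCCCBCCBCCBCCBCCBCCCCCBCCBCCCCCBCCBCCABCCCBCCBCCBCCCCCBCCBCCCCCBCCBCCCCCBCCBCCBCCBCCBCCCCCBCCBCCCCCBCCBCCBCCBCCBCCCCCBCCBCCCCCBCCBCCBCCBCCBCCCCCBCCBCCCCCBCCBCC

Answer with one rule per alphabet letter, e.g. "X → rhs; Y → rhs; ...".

  step 0 ⇒ step 1: BAB ⇒ CCC·AB·CCC
    A ↦ AB
    B ↦ CCC
    C ↦ BCC  (constrained at step 1)

A->AB, B->CCC, C->BCC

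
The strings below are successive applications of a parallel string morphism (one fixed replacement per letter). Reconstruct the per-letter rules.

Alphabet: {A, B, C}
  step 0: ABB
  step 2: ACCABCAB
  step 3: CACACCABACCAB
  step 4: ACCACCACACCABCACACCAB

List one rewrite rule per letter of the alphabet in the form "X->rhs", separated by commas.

  step 3 ⇒ step 4: CACACCABACCAB ⇒ AC·C·AC·C·AC·AC·C·AB·C·AC·AC·C·AB
    A ↦ C
    B ↦ AB
    C ↦ AC

A->C, B->AB, C->AC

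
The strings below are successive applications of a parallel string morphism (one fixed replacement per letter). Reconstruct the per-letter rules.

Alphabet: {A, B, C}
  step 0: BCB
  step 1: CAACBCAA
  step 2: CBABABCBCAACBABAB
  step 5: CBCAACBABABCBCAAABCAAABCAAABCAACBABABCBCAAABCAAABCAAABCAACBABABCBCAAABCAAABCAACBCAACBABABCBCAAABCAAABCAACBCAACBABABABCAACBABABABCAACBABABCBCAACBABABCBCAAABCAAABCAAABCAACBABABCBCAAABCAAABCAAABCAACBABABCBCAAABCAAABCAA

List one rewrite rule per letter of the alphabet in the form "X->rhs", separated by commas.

A->AB, B->CAA, C->CB

  step 1 ⇒ step 2: CAACBCAA ⇒ CB·AB·AB·CB·CAA·CB·AB·AB
    A ↦ AB
    B ↦ CAA
    C ↦ CB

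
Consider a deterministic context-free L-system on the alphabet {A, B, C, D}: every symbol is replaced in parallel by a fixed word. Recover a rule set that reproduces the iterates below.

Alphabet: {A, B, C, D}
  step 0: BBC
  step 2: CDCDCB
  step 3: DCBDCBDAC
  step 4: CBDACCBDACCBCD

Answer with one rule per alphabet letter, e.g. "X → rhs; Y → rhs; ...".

A->C, B->AC, C->D, D->CB

  step 3 ⇒ step 4: DCBDCBDAC ⇒ CB·D·AC·CB·D·AC·CB·C·D
    A ↦ C
    B ↦ AC
    C ↦ D
    D ↦ CB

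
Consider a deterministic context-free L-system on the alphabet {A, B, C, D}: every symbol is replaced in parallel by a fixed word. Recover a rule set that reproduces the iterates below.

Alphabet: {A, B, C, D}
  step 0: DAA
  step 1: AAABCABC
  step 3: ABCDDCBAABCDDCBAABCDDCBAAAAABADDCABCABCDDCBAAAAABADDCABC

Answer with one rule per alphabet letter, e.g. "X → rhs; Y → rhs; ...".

A->ABC, B->DDC, C->BA, D->AA

  step 0 ⇒ step 1: DAA ⇒ AA·ABC·ABC
    A ↦ ABC
    D ↦ AA
    B ↦ DDC  (constrained at step 1)
    C ↦ BA  (constrained at step 1)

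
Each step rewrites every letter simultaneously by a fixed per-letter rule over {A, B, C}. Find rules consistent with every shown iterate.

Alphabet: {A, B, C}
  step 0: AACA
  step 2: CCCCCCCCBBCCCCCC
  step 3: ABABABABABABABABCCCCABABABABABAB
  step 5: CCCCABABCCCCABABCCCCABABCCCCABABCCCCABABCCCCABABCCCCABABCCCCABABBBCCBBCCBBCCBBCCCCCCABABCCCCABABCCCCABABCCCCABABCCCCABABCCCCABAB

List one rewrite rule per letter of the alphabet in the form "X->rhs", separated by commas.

  step 2 ⇒ step 3: CCCCCCCCBBCCCCCC ⇒ AB·AB·AB·AB·AB·AB·AB·AB·CC·CC·AB·AB·AB·AB·AB·AB
    B ↦ CC
    C ↦ AB
    A ↦ BB  (constrained at step 0)

A->BB, B->CC, C->AB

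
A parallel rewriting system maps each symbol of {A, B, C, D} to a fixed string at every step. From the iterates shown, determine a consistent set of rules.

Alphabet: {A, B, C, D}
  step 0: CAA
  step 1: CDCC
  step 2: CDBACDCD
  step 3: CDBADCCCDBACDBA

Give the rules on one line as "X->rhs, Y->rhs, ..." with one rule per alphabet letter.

  step 2 ⇒ step 3: CDBACDCD ⇒ CD·BA·DC·C·CD·BA·CD·BA
    A ↦ C
    B ↦ DC
    C ↦ CD
    D ↦ BA

A->C, B->DC, C->CD, D->BA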